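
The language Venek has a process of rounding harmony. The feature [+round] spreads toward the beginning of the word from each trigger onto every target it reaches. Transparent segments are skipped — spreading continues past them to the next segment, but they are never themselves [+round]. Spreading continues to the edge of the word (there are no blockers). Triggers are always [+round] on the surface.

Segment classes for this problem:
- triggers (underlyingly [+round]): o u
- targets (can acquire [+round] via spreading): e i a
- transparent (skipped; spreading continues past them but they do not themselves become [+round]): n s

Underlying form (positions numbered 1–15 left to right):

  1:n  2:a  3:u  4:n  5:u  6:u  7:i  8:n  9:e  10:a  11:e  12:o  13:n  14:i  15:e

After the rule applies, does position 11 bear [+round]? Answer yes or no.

From /u/ at 3 leftward: 2 /a/ → [+round]; 1 /n/ transparent; word edge.
From /u/ at 5 leftward: 4 /n/ transparent; 3 /u/ is itself a trigger — this domain ends here.
From /u/ at 6 leftward: 5 /u/ is itself a trigger — this domain ends here.
From /o/ at 12 leftward: 11 /e/ → [+round]; 10 /a/ → [+round]; 9 /e/ → [+round]; 8 /n/ transparent; 7 /i/ → [+round]; 6 /u/ is itself a trigger — this domain ends here.
Targets with no active source: positions 14 15 stay [-round].
[+round] positions on the surface: 2 3 5 6 7 9 10 11 12.

yes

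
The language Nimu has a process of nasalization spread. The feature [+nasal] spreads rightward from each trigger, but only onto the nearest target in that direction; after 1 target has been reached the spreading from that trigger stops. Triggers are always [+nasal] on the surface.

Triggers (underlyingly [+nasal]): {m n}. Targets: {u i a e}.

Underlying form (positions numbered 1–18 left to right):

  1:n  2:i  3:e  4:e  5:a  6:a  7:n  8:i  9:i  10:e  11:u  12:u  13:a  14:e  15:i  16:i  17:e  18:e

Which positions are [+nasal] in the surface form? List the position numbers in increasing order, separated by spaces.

1 2 7 8

From /n/ at 1 rightward: 2 /i/ → [+nasal]; bound reached.
From /n/ at 7 rightward: 8 /i/ → [+nasal]; bound reached.
Targets with no active source: positions 3 4 5 6 9 10 11 12 13 14 15 16 17 18 stay [-nasal].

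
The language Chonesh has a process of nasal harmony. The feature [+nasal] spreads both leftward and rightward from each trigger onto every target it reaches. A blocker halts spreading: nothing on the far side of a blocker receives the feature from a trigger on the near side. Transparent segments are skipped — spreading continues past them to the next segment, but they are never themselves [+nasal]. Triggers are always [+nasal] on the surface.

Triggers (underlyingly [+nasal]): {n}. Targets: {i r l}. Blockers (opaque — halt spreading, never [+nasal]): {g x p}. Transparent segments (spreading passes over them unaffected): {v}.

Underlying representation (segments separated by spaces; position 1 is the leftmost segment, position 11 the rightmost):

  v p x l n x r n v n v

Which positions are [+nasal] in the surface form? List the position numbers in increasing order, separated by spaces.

4 5 7 8 10

From /n/ at 5 rightward: 6 /x/ blocks.
From /n/ at 5 leftward: 4 /l/ → [+nasal]; 3 /x/ blocks.
From /n/ at 8 rightward: 9 /v/ transparent; 10 /n/ is itself a trigger — this domain ends here.
From /n/ at 8 leftward: 7 /r/ → [+nasal]; 6 /x/ blocks.
From /n/ at 10 rightward: 11 /v/ transparent; word edge.
From /n/ at 10 leftward: 9 /v/ transparent; 8 /n/ is itself a trigger — this domain ends here.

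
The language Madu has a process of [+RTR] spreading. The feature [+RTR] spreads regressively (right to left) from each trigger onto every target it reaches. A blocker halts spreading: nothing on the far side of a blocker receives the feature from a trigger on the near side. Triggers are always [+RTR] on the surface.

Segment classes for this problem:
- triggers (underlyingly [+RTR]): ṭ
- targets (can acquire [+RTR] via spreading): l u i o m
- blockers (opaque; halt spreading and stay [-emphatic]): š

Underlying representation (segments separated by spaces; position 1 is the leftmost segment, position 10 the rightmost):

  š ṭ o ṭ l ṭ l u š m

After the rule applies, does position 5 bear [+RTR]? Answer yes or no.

From /ṭ/ at 2 leftward: 1 /š/ blocks.
From /ṭ/ at 4 leftward: 3 /o/ → [+RTR]; 2 /ṭ/ is itself a trigger — this domain ends here.
From /ṭ/ at 6 leftward: 5 /l/ → [+RTR]; 4 /ṭ/ is itself a trigger — this domain ends here.
Targets with no active source: positions 7 8 10 stay [-emphatic].
[+RTR] positions on the surface: 2 3 4 5 6.

yes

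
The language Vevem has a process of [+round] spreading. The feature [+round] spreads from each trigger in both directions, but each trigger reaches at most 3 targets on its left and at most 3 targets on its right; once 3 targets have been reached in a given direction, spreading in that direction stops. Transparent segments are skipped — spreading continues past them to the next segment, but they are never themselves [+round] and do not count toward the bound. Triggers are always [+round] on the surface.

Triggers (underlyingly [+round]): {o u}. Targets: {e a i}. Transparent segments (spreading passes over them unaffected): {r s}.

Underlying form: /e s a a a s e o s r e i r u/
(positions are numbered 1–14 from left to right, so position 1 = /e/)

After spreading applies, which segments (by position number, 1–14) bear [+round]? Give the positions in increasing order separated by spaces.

From /o/ at 8 rightward: 9 /s/ transparent; 10 /r/ transparent; 11 /e/ → [+round]; 12 /i/ → [+round]; 13 /r/ transparent; 14 /u/ is itself a trigger — this domain ends here.
From /o/ at 8 leftward: 7 /e/ → [+round]; 6 /s/ transparent; 5 /a/ → [+round]; 4 /a/ → [+round]; bound reached.
From /u/ at 14 rightward: word edge.
From /u/ at 14 leftward: 13 /r/ transparent; 12 /i/ → [+round]; 11 /e/ → [+round]; 10 /r/ transparent; 9 /s/ transparent; 8 /o/ is itself a trigger — this domain ends here.
Targets with no active source: positions 1 3 stay [-round].

4 5 7 8 11 12 14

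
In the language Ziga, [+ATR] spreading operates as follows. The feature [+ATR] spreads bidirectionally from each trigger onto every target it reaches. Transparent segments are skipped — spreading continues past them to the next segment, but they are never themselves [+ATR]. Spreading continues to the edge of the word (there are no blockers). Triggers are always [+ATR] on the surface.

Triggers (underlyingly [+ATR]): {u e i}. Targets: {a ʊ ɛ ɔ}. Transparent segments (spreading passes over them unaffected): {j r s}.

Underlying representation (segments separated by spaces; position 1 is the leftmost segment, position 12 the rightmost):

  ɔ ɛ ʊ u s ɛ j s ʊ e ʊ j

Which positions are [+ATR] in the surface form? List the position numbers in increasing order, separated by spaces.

From /u/ at 4 rightward: 5 /s/ transparent; 6 /ɛ/ → [+ATR]; 7 /j/ transparent; 8 /s/ transparent; 9 /ʊ/ → [+ATR]; 10 /e/ is itself a trigger — this domain ends here.
From /u/ at 4 leftward: 3 /ʊ/ → [+ATR]; 2 /ɛ/ → [+ATR]; 1 /ɔ/ → [+ATR]; word edge.
From /e/ at 10 rightward: 11 /ʊ/ → [+ATR]; 12 /j/ transparent; word edge.
From /e/ at 10 leftward: 9 /ʊ/ → [+ATR]; 8 /s/ transparent; 7 /j/ transparent; 6 /ɛ/ → [+ATR]; 5 /s/ transparent; 4 /u/ is itself a trigger — this domain ends here.

1 2 3 4 6 9 10 11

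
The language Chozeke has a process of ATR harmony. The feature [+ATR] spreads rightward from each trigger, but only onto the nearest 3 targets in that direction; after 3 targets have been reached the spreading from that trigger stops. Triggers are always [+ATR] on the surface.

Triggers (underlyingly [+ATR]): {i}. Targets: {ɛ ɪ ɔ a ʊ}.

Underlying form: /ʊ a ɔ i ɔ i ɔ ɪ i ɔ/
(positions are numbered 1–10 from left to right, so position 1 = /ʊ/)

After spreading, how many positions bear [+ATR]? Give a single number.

From /i/ at 4 rightward: 5 /ɔ/ → [+ATR]; 6 /i/ is itself a trigger — this domain ends here.
From /i/ at 6 rightward: 7 /ɔ/ → [+ATR]; 8 /ɪ/ → [+ATR]; 9 /i/ is itself a trigger — this domain ends here.
From /i/ at 9 rightward: 10 /ɔ/ → [+ATR]; word edge.
Targets with no active source: positions 1 2 3 stay [-ATR].
[+ATR] positions on the surface: 4 5 6 7 8 9 10.

7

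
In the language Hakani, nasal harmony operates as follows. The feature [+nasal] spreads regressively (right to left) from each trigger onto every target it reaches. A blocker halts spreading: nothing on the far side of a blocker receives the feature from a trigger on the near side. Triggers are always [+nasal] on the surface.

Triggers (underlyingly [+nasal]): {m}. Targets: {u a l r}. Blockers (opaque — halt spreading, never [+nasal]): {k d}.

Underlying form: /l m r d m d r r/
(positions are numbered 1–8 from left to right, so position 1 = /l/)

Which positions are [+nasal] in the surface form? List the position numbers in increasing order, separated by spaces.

From /m/ at 2 leftward: 1 /l/ → [+nasal]; word edge.
From /m/ at 5 leftward: 4 /d/ blocks.
Targets with no active source: positions 3 7 8 stay [-nasal].

1 2 5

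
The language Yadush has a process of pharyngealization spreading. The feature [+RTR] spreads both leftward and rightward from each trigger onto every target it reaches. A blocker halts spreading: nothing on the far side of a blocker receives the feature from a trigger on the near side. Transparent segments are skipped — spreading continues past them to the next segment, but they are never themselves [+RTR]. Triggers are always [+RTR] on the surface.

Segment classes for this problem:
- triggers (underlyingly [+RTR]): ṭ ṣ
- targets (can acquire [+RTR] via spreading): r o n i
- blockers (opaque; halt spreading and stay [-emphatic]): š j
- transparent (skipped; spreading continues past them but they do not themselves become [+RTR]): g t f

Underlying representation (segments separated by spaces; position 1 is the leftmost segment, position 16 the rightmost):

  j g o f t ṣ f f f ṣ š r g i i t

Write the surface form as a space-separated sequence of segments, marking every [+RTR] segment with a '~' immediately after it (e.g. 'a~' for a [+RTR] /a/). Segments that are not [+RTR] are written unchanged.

From /ṣ/ at 6 rightward: 7 /f/ transparent; 8 /f/ transparent; 9 /f/ transparent; 10 /ṣ/ is itself a trigger — this domain ends here.
From /ṣ/ at 6 leftward: 5 /t/ transparent; 4 /f/ transparent; 3 /o/ → [+RTR]; 2 /g/ transparent; 1 /j/ blocks.
From /ṣ/ at 10 rightward: 11 /š/ blocks.
From /ṣ/ at 10 leftward: 9 /f/ transparent; 8 /f/ transparent; 7 /f/ transparent; 6 /ṣ/ is itself a trigger — this domain ends here.
Targets with no active source: positions 12 14 15 stay [-emphatic].
[+RTR] positions on the surface: 3 6 10.

j g o~ f t ṣ~ f f f ṣ~ š r g i i t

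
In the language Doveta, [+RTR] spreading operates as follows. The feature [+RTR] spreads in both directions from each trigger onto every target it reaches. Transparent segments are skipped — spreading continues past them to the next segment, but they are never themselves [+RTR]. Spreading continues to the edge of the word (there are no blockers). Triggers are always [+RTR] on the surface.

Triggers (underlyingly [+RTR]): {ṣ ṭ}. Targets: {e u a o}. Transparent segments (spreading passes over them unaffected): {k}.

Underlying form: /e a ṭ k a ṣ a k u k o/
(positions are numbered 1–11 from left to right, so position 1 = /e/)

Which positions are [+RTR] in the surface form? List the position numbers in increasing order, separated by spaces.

1 2 3 5 6 7 9 11

From /ṭ/ at 3 rightward: 4 /k/ transparent; 5 /a/ → [+RTR]; 6 /ṣ/ is itself a trigger — this domain ends here.
From /ṭ/ at 3 leftward: 2 /a/ → [+RTR]; 1 /e/ → [+RTR]; word edge.
From /ṣ/ at 6 rightward: 7 /a/ → [+RTR]; 8 /k/ transparent; 9 /u/ → [+RTR]; 10 /k/ transparent; 11 /o/ → [+RTR]; word edge.
From /ṣ/ at 6 leftward: 5 /a/ → [+RTR]; 4 /k/ transparent; 3 /ṭ/ is itself a trigger — this domain ends here.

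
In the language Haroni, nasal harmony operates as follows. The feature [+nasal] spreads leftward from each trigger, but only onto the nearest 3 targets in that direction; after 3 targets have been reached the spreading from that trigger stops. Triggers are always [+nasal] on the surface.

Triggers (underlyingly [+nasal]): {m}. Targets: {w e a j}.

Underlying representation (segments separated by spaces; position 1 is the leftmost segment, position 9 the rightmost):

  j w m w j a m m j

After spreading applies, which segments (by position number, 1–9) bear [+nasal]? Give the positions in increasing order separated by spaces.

1 2 3 4 5 6 7 8

From /m/ at 3 leftward: 2 /w/ → [+nasal]; 1 /j/ → [+nasal]; word edge.
From /m/ at 7 leftward: 6 /a/ → [+nasal]; 5 /j/ → [+nasal]; 4 /w/ → [+nasal]; bound reached.
From /m/ at 8 leftward: 7 /m/ is itself a trigger — this domain ends here.
Target with no active source: position 9 stays [-nasal].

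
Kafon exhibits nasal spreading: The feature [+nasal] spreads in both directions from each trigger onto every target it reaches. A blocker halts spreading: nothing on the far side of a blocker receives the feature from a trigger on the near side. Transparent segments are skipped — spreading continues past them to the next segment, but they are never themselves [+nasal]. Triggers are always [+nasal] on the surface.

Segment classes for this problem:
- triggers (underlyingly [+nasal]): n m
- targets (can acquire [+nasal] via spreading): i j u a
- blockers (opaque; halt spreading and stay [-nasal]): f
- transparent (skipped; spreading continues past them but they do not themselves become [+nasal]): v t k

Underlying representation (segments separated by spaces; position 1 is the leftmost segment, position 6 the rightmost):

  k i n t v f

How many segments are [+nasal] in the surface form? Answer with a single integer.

From /n/ at 3 rightward: 4 /t/ transparent; 5 /v/ transparent; 6 /f/ blocks.
From /n/ at 3 leftward: 2 /i/ → [+nasal]; 1 /k/ transparent; word edge.
[+nasal] positions on the surface: 2 3.

2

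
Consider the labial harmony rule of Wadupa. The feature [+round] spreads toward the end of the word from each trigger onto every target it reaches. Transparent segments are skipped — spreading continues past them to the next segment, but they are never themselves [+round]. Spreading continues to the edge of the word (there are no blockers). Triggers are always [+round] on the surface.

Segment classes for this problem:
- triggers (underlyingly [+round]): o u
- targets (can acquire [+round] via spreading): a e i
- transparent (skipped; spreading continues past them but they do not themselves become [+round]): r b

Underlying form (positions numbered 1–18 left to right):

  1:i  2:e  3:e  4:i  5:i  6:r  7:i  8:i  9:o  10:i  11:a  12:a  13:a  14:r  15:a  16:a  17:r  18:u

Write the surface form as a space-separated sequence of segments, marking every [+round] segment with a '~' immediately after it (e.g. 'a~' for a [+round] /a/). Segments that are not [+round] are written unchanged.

i e e i i r i i o~ i~ a~ a~ a~ r a~ a~ r u~

From /o/ at 9 rightward: 10 /i/ → [+round]; 11 /a/ → [+round]; 12 /a/ → [+round]; 13 /a/ → [+round]; 14 /r/ transparent; 15 /a/ → [+round]; 16 /a/ → [+round]; 17 /r/ transparent; 18 /u/ is itself a trigger — this domain ends here.
From /u/ at 18 rightward: word edge.
Targets with no active source: positions 1 2 3 4 5 7 8 stay [-round].
[+round] positions on the surface: 9 10 11 12 13 15 16 18.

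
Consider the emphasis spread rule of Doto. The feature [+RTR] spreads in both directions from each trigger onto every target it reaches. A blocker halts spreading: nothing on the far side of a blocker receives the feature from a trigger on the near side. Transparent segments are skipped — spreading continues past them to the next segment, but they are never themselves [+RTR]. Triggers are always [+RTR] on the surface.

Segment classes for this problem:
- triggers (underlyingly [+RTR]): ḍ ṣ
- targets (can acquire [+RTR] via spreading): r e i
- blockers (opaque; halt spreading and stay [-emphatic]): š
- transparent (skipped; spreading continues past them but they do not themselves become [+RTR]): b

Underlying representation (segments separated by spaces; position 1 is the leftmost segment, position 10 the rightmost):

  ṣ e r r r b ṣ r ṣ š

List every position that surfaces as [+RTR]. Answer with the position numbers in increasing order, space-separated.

From /ṣ/ at 1 rightward: 2 /e/ → [+RTR]; 3 /r/ → [+RTR]; 4 /r/ → [+RTR]; 5 /r/ → [+RTR]; 6 /b/ transparent; 7 /ṣ/ is itself a trigger — this domain ends here.
From /ṣ/ at 1 leftward: word edge.
From /ṣ/ at 7 rightward: 8 /r/ → [+RTR]; 9 /ṣ/ is itself a trigger — this domain ends here.
From /ṣ/ at 7 leftward: 6 /b/ transparent; 5 /r/ → [+RTR]; 4 /r/ → [+RTR]; 3 /r/ → [+RTR]; 2 /e/ → [+RTR]; 1 /ṣ/ is itself a trigger — this domain ends here.
From /ṣ/ at 9 rightward: 10 /š/ blocks.
From /ṣ/ at 9 leftward: 8 /r/ → [+RTR]; 7 /ṣ/ is itself a trigger — this domain ends here.

1 2 3 4 5 7 8 9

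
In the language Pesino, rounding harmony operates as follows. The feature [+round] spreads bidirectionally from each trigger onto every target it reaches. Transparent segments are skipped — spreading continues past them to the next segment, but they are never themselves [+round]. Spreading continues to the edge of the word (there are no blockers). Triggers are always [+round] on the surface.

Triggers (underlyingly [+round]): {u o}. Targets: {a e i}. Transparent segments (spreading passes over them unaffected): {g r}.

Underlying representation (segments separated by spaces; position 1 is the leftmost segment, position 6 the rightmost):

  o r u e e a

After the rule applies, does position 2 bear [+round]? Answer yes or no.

From /o/ at 1 rightward: 2 /r/ transparent; 3 /u/ is itself a trigger — this domain ends here.
From /o/ at 1 leftward: word edge.
From /u/ at 3 rightward: 4 /e/ → [+round]; 5 /e/ → [+round]; 6 /a/ → [+round]; word edge.
From /u/ at 3 leftward: 2 /r/ transparent; 1 /o/ is itself a trigger — this domain ends here.
[+round] positions on the surface: 1 3 4 5 6.

no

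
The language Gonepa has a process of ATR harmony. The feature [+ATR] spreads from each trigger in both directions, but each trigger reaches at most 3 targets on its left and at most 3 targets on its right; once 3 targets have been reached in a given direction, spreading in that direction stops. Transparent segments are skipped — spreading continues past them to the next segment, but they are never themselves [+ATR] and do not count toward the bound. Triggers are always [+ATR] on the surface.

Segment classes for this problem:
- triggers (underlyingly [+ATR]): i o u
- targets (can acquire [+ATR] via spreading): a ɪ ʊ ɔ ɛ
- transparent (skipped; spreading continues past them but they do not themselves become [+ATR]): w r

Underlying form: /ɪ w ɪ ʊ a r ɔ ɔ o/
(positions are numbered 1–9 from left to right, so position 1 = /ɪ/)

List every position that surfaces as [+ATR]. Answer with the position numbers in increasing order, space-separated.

From /o/ at 9 rightward: word edge.
From /o/ at 9 leftward: 8 /ɔ/ → [+ATR]; 7 /ɔ/ → [+ATR]; 6 /r/ transparent; 5 /a/ → [+ATR]; bound reached.
Targets with no active source: positions 1 3 4 stay [-ATR].

5 7 8 9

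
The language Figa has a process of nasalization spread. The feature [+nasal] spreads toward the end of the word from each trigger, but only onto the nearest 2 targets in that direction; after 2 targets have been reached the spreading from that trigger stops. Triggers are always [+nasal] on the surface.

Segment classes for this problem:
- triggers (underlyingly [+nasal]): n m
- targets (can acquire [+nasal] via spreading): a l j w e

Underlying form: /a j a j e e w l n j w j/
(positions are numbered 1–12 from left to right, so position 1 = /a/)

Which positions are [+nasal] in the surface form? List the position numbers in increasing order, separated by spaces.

From /n/ at 9 rightward: 10 /j/ → [+nasal]; 11 /w/ → [+nasal]; bound reached.
Targets with no active source: positions 1 2 3 4 5 6 7 8 12 stay [-nasal].

9 10 11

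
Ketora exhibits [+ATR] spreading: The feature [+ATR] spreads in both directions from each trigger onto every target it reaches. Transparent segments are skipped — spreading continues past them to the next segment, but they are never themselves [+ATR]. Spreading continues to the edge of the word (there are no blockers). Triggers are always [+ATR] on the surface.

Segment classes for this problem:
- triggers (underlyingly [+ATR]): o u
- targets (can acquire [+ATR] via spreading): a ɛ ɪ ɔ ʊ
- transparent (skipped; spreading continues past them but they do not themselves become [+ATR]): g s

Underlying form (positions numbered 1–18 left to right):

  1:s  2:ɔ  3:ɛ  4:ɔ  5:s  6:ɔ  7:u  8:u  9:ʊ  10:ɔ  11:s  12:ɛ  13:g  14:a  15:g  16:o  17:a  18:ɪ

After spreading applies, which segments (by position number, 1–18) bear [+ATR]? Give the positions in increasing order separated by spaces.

From /u/ at 7 rightward: 8 /u/ is itself a trigger — this domain ends here.
From /u/ at 7 leftward: 6 /ɔ/ → [+ATR]; 5 /s/ transparent; 4 /ɔ/ → [+ATR]; 3 /ɛ/ → [+ATR]; 2 /ɔ/ → [+ATR]; 1 /s/ transparent; word edge.
From /u/ at 8 rightward: 9 /ʊ/ → [+ATR]; 10 /ɔ/ → [+ATR]; 11 /s/ transparent; 12 /ɛ/ → [+ATR]; 13 /g/ transparent; 14 /a/ → [+ATR]; 15 /g/ transparent; 16 /o/ is itself a trigger — this domain ends here.
From /u/ at 8 leftward: 7 /u/ is itself a trigger — this domain ends here.
From /o/ at 16 rightward: 17 /a/ → [+ATR]; 18 /ɪ/ → [+ATR]; word edge.
From /o/ at 16 leftward: 15 /g/ transparent; 14 /a/ → [+ATR]; 13 /g/ transparent; 12 /ɛ/ → [+ATR]; 11 /s/ transparent; 10 /ɔ/ → [+ATR]; 9 /ʊ/ → [+ATR]; 8 /u/ is itself a trigger — this domain ends here.

2 3 4 6 7 8 9 10 12 14 16 17 18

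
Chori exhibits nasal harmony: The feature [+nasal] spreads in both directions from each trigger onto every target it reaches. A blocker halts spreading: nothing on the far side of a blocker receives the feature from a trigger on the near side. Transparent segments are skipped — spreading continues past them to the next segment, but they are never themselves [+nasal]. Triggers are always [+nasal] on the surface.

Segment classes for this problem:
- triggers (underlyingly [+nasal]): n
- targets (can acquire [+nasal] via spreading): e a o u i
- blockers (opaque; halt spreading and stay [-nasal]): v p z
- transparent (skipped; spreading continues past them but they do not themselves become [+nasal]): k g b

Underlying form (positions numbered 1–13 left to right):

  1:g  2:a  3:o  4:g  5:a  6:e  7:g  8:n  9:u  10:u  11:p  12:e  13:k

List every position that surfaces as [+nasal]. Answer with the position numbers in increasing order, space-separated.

From /n/ at 8 rightward: 9 /u/ → [+nasal]; 10 /u/ → [+nasal]; 11 /p/ blocks.
From /n/ at 8 leftward: 7 /g/ transparent; 6 /e/ → [+nasal]; 5 /a/ → [+nasal]; 4 /g/ transparent; 3 /o/ → [+nasal]; 2 /a/ → [+nasal]; 1 /g/ transparent; word edge.
Target with no active source: position 12 stays [-nasal].

2 3 5 6 8 9 10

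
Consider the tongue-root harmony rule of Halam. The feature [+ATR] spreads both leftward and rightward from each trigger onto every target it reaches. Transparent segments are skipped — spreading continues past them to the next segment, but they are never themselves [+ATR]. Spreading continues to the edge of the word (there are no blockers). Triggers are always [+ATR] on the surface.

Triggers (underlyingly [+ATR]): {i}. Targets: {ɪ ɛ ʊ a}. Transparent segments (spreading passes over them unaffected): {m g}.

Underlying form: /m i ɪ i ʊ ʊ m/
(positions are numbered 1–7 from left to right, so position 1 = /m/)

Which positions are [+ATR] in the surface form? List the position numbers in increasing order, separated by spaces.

2 3 4 5 6

From /i/ at 2 rightward: 3 /ɪ/ → [+ATR]; 4 /i/ is itself a trigger — this domain ends here.
From /i/ at 2 leftward: 1 /m/ transparent; word edge.
From /i/ at 4 rightward: 5 /ʊ/ → [+ATR]; 6 /ʊ/ → [+ATR]; 7 /m/ transparent; word edge.
From /i/ at 4 leftward: 3 /ɪ/ → [+ATR]; 2 /i/ is itself a trigger — this domain ends here.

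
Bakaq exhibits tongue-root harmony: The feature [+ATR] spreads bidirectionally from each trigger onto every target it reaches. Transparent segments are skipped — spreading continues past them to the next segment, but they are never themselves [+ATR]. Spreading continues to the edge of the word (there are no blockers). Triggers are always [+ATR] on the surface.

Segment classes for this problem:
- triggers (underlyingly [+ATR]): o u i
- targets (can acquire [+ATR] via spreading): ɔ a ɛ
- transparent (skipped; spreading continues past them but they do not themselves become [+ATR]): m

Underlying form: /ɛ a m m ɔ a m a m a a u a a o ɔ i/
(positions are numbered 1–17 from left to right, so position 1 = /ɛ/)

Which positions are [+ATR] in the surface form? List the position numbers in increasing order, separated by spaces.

From /u/ at 12 rightward: 13 /a/ → [+ATR]; 14 /a/ → [+ATR]; 15 /o/ is itself a trigger — this domain ends here.
From /u/ at 12 leftward: 11 /a/ → [+ATR]; 10 /a/ → [+ATR]; 9 /m/ transparent; 8 /a/ → [+ATR]; 7 /m/ transparent; 6 /a/ → [+ATR]; 5 /ɔ/ → [+ATR]; 4 /m/ transparent; 3 /m/ transparent; 2 /a/ → [+ATR]; 1 /ɛ/ → [+ATR]; word edge.
From /o/ at 15 rightward: 16 /ɔ/ → [+ATR]; 17 /i/ is itself a trigger — this domain ends here.
From /o/ at 15 leftward: 14 /a/ → [+ATR]; 13 /a/ → [+ATR]; 12 /u/ is itself a trigger — this domain ends here.
From /i/ at 17 rightward: word edge.
From /i/ at 17 leftward: 16 /ɔ/ → [+ATR]; 15 /o/ is itself a trigger — this domain ends here.

1 2 5 6 8 10 11 12 13 14 15 16 17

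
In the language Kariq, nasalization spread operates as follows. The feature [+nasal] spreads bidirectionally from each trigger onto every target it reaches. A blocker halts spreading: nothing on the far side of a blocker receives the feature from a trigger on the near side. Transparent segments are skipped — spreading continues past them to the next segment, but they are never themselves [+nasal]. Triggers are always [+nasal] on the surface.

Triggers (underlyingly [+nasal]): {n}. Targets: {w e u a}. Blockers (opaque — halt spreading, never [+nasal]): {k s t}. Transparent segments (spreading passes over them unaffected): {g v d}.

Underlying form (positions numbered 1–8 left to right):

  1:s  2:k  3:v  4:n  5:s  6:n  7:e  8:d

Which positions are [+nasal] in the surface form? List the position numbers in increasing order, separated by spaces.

4 6 7

From /n/ at 4 rightward: 5 /s/ blocks.
From /n/ at 4 leftward: 3 /v/ transparent; 2 /k/ blocks.
From /n/ at 6 rightward: 7 /e/ → [+nasal]; 8 /d/ transparent; word edge.
From /n/ at 6 leftward: 5 /s/ blocks.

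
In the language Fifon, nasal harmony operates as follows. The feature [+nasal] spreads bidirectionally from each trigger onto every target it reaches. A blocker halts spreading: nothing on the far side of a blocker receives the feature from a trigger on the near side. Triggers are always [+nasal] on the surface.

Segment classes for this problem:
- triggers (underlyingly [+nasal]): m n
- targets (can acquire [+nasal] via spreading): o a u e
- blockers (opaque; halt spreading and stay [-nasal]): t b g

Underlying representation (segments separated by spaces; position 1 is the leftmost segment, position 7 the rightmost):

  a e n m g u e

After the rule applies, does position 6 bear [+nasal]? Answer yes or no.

From /n/ at 3 rightward: 4 /m/ is itself a trigger — this domain ends here.
From /n/ at 3 leftward: 2 /e/ → [+nasal]; 1 /a/ → [+nasal]; word edge.
From /m/ at 4 rightward: 5 /g/ blocks.
From /m/ at 4 leftward: 3 /n/ is itself a trigger — this domain ends here.
Targets with no active source: positions 6 7 stay [-nasal].
[+nasal] positions on the surface: 1 2 3 4.

no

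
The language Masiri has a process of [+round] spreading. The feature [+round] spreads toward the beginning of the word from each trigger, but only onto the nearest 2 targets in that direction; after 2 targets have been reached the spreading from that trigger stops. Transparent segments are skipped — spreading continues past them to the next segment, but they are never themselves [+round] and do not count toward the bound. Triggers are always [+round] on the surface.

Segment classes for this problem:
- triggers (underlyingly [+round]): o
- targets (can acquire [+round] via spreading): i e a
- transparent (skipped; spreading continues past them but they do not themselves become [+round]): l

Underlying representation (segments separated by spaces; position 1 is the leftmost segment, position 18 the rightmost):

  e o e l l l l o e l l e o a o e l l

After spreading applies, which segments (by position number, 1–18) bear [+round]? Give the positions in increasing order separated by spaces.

1 2 3 8 9 12 13 14 15

From /o/ at 2 leftward: 1 /e/ → [+round]; word edge.
From /o/ at 8 leftward: 7 /l/ transparent; 6 /l/ transparent; 5 /l/ transparent; 4 /l/ transparent; 3 /e/ → [+round]; 2 /o/ is itself a trigger — this domain ends here.
From /o/ at 13 leftward: 12 /e/ → [+round]; 11 /l/ transparent; 10 /l/ transparent; 9 /e/ → [+round]; bound reached.
From /o/ at 15 leftward: 14 /a/ → [+round]; 13 /o/ is itself a trigger — this domain ends here.
Target with no active source: position 16 stays [-round].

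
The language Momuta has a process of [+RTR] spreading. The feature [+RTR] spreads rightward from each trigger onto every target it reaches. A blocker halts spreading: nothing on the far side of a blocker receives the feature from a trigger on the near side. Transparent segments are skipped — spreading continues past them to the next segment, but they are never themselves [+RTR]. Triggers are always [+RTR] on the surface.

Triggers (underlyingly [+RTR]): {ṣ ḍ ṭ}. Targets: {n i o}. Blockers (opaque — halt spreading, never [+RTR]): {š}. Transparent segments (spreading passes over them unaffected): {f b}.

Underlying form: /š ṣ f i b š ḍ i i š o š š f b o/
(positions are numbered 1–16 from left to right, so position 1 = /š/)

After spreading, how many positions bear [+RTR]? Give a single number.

From /ṣ/ at 2 rightward: 3 /f/ transparent; 4 /i/ → [+RTR]; 5 /b/ transparent; 6 /š/ blocks.
From /ḍ/ at 7 rightward: 8 /i/ → [+RTR]; 9 /i/ → [+RTR]; 10 /š/ blocks.
Targets with no active source: positions 11 16 stay [-emphatic].
[+RTR] positions on the surface: 2 4 7 8 9.

5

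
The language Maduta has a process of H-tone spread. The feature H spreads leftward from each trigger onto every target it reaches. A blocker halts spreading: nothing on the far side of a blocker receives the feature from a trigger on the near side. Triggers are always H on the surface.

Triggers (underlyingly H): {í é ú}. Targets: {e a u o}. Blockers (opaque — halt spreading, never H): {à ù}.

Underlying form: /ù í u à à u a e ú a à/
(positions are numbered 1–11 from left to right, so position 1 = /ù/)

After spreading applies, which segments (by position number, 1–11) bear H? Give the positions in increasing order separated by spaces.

From /í/ at 2 leftward: 1 /ù/ blocks.
From /ú/ at 9 leftward: 8 /e/ → H; 7 /a/ → H; 6 /u/ → H; 5 /à/ blocks.
Targets with no active source: positions 3 10 stay [-high tone].

2 6 7 8 9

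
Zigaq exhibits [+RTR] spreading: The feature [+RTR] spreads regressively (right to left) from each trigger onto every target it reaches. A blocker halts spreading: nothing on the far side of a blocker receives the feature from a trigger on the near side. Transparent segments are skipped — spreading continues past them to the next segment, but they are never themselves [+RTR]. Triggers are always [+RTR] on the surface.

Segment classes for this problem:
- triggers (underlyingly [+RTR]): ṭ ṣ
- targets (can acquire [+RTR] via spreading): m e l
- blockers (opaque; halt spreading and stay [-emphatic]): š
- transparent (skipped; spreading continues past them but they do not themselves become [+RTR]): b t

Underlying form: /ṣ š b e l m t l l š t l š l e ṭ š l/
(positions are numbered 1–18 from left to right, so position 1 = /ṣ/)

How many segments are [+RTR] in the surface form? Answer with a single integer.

4

From /ṣ/ at 1 leftward: word edge.
From /ṭ/ at 16 leftward: 15 /e/ → [+RTR]; 14 /l/ → [+RTR]; 13 /š/ blocks.
Targets with no active source: positions 4 5 6 8 9 12 18 stay [-emphatic].
[+RTR] positions on the surface: 1 14 15 16.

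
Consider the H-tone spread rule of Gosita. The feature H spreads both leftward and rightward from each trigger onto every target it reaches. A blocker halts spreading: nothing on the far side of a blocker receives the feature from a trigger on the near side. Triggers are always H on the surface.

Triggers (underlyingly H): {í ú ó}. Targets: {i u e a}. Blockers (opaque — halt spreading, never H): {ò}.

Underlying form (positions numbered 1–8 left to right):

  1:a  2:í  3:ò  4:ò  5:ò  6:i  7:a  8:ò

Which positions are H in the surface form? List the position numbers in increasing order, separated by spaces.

1 2

From /í/ at 2 rightward: 3 /ò/ blocks.
From /í/ at 2 leftward: 1 /a/ → H; word edge.
Targets with no active source: positions 6 7 stay [-high tone].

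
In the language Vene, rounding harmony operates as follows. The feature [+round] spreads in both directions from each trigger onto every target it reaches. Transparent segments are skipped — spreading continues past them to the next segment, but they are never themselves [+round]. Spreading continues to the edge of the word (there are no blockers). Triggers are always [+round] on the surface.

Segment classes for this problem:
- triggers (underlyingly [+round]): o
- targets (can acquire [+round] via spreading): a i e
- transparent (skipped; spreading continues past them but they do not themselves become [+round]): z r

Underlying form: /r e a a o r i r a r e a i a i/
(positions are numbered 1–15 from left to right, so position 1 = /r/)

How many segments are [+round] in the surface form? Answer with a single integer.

From /o/ at 5 rightward: 6 /r/ transparent; 7 /i/ → [+round]; 8 /r/ transparent; 9 /a/ → [+round]; 10 /r/ transparent; 11 /e/ → [+round]; 12 /a/ → [+round]; 13 /i/ → [+round]; 14 /a/ → [+round]; 15 /i/ → [+round]; word edge.
From /o/ at 5 leftward: 4 /a/ → [+round]; 3 /a/ → [+round]; 2 /e/ → [+round]; 1 /r/ transparent; word edge.
[+round] positions on the surface: 2 3 4 5 7 9 11 12 13 14 15.

11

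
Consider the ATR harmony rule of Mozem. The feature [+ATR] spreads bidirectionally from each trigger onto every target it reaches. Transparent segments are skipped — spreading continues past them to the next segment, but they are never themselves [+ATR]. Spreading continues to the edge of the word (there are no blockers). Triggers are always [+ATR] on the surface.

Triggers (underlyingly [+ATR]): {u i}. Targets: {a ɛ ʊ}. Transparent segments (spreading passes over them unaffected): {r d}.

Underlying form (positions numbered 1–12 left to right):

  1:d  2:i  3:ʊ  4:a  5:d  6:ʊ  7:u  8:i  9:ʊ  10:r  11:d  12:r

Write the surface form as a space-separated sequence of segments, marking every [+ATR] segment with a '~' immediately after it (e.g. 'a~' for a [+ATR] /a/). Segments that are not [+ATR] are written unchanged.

d i~ ʊ~ a~ d ʊ~ u~ i~ ʊ~ r d r

From /i/ at 2 rightward: 3 /ʊ/ → [+ATR]; 4 /a/ → [+ATR]; 5 /d/ transparent; 6 /ʊ/ → [+ATR]; 7 /u/ is itself a trigger — this domain ends here.
From /i/ at 2 leftward: 1 /d/ transparent; word edge.
From /u/ at 7 rightward: 8 /i/ is itself a trigger — this domain ends here.
From /u/ at 7 leftward: 6 /ʊ/ → [+ATR]; 5 /d/ transparent; 4 /a/ → [+ATR]; 3 /ʊ/ → [+ATR]; 2 /i/ is itself a trigger — this domain ends here.
From /i/ at 8 rightward: 9 /ʊ/ → [+ATR]; 10 /r/ transparent; 11 /d/ transparent; 12 /r/ transparent; word edge.
From /i/ at 8 leftward: 7 /u/ is itself a trigger — this domain ends here.
[+ATR] positions on the surface: 2 3 4 6 7 8 9.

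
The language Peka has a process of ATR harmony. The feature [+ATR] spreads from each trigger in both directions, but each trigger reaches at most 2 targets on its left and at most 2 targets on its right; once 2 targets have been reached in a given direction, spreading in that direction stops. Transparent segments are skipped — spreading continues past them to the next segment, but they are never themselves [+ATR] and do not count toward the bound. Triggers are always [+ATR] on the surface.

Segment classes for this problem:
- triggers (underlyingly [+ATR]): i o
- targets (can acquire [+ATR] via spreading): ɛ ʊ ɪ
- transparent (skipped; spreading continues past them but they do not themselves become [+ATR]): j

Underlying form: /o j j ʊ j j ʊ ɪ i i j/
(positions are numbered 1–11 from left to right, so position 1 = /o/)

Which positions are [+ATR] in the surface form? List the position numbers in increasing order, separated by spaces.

1 4 7 8 9 10

From /o/ at 1 rightward: 2 /j/ transparent; 3 /j/ transparent; 4 /ʊ/ → [+ATR]; 5 /j/ transparent; 6 /j/ transparent; 7 /ʊ/ → [+ATR]; bound reached.
From /o/ at 1 leftward: word edge.
From /i/ at 9 rightward: 10 /i/ is itself a trigger — this domain ends here.
From /i/ at 9 leftward: 8 /ɪ/ → [+ATR]; 7 /ʊ/ → [+ATR]; bound reached.
From /i/ at 10 rightward: 11 /j/ transparent; word edge.
From /i/ at 10 leftward: 9 /i/ is itself a trigger — this domain ends here.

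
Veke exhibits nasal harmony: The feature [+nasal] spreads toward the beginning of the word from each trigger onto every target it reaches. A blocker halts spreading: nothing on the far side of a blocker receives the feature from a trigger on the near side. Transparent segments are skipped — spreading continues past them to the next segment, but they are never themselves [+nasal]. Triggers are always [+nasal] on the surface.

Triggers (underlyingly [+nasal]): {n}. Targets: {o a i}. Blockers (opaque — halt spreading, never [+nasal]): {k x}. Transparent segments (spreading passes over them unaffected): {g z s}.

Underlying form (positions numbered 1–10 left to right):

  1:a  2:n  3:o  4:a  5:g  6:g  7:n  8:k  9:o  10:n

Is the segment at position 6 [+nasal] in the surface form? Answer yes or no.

no

From /n/ at 2 leftward: 1 /a/ → [+nasal]; word edge.
From /n/ at 7 leftward: 6 /g/ transparent; 5 /g/ transparent; 4 /a/ → [+nasal]; 3 /o/ → [+nasal]; 2 /n/ is itself a trigger — this domain ends here.
From /n/ at 10 leftward: 9 /o/ → [+nasal]; 8 /k/ blocks.
[+nasal] positions on the surface: 1 2 3 4 7 9 10.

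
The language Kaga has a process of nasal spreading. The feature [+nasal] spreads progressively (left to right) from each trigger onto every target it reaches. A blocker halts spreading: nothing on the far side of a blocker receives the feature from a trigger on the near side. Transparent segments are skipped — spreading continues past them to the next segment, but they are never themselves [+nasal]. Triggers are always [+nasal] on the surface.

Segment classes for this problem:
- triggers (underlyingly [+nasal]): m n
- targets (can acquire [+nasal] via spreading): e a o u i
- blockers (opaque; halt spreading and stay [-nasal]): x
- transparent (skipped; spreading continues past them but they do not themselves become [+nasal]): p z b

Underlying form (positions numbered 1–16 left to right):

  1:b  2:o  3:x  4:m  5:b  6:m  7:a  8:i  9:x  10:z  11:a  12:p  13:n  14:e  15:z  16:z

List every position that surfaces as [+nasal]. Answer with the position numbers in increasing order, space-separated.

From /m/ at 4 rightward: 5 /b/ transparent; 6 /m/ is itself a trigger — this domain ends here.
From /m/ at 6 rightward: 7 /a/ → [+nasal]; 8 /i/ → [+nasal]; 9 /x/ blocks.
From /n/ at 13 rightward: 14 /e/ → [+nasal]; 15 /z/ transparent; 16 /z/ transparent; word edge.
Targets with no active source: positions 2 11 stay [-nasal].

4 6 7 8 13 14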